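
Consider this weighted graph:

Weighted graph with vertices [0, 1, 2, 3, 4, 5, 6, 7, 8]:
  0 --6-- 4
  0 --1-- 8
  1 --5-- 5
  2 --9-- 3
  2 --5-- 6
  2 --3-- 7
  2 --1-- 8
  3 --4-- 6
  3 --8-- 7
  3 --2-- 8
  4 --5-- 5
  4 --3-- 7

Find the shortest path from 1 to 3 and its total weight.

Using Dijkstra's algorithm from vertex 1:
Shortest path: 1 -> 5 -> 4 -> 0 -> 8 -> 3
Total weight: 5 + 5 + 6 + 1 + 2 = 19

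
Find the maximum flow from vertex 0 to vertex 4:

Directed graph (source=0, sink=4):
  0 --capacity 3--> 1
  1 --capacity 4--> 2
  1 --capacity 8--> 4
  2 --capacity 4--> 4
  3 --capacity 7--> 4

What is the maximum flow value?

Computing max flow:
  Flow on (0->1): 3/3
  Flow on (1->4): 3/8
Maximum flow = 3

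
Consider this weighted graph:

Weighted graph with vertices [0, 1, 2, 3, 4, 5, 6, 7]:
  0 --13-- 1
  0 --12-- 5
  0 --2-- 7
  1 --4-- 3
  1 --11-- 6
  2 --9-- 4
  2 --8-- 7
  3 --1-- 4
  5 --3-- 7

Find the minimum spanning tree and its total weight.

Applying Kruskal's algorithm (sort edges by weight, add if no cycle):
  Add (3,4) w=1
  Add (0,7) w=2
  Add (5,7) w=3
  Add (1,3) w=4
  Add (2,7) w=8
  Add (2,4) w=9
  Add (1,6) w=11
  Skip (0,5) w=12 (creates cycle)
  Skip (0,1) w=13 (creates cycle)
MST weight = 38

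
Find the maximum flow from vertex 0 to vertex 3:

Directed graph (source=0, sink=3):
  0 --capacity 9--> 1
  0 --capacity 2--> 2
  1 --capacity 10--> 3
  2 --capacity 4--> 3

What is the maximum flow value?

Computing max flow:
  Flow on (0->1): 9/9
  Flow on (0->2): 2/2
  Flow on (1->3): 9/10
  Flow on (2->3): 2/4
Maximum flow = 11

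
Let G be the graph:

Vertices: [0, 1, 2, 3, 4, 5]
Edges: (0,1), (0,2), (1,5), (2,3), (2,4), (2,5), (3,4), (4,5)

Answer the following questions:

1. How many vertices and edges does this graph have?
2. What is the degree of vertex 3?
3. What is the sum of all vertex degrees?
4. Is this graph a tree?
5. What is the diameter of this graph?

Count: 6 vertices, 8 edges.
Vertex 3 has neighbors [2, 4], degree = 2.
Handshaking lemma: 2 * 8 = 16.
A tree on 6 vertices has 5 edges. This graph has 8 edges (3 extra). Not a tree.
Diameter (longest shortest path) = 3.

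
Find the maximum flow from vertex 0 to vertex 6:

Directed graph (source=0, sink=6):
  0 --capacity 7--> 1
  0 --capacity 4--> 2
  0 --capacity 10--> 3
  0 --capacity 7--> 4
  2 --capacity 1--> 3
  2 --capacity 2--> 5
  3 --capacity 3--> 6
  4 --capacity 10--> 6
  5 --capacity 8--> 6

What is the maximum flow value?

Computing max flow:
  Flow on (0->2): 3/4
  Flow on (0->3): 2/10
  Flow on (0->4): 7/7
  Flow on (2->3): 1/1
  Flow on (2->5): 2/2
  Flow on (3->6): 3/3
  Flow on (4->6): 7/10
  Flow on (5->6): 2/8
Maximum flow = 12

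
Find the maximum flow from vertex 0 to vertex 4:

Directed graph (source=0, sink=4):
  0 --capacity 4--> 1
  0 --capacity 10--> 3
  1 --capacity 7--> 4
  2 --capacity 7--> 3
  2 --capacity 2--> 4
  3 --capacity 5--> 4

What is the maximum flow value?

Computing max flow:
  Flow on (0->1): 4/4
  Flow on (0->3): 5/10
  Flow on (1->4): 4/7
  Flow on (3->4): 5/5
Maximum flow = 9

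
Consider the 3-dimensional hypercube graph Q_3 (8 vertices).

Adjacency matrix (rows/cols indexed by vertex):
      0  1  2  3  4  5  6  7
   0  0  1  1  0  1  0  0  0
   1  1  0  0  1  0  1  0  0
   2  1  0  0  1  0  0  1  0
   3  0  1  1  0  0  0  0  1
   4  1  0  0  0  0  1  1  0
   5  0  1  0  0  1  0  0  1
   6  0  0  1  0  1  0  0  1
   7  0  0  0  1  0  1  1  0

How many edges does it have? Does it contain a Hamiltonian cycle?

Q_3 has 8 * 3 / 2 = 12 edges.
Q_3 (d >= 2) always has a Hamiltonian cycle: a 3-bit cyclic Gray code visits every vertex exactly once and returns to the start.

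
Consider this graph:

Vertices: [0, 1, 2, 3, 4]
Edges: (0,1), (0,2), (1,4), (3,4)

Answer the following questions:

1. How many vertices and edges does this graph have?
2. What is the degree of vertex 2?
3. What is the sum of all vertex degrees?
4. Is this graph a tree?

Count: 5 vertices, 4 edges.
Vertex 2 has neighbors [0], degree = 1.
Handshaking lemma: 2 * 4 = 8.
A graph is a tree iff it is connected and has exactly n-1 edges. This graph is connected (all 5 vertices in one component) and has 5-1 = 4 edges. It is a tree.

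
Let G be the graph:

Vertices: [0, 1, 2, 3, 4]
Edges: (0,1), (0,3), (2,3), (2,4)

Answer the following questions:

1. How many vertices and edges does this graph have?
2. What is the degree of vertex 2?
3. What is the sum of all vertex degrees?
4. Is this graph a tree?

Count: 5 vertices, 4 edges.
Vertex 2 has neighbors [3, 4], degree = 2.
Handshaking lemma: 2 * 4 = 8.
A graph is a tree iff it is connected and has exactly n-1 edges. This graph is connected (all 5 vertices in one component) and has 5-1 = 4 edges. It is a tree.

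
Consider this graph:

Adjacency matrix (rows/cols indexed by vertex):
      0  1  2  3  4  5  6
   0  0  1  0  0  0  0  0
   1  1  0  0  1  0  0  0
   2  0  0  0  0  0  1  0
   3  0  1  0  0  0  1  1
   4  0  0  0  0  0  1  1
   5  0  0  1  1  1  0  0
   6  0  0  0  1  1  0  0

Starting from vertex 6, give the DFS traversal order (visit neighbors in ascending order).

DFS from vertex 6 (neighbors processed in ascending order):
Visit order: 6, 3, 1, 0, 5, 2, 4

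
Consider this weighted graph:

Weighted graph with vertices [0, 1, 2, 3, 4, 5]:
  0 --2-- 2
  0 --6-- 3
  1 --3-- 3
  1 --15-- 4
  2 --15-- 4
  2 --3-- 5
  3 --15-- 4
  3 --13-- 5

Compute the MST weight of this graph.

Applying Kruskal's algorithm (sort edges by weight, add if no cycle):
  Add (0,2) w=2
  Add (1,3) w=3
  Add (2,5) w=3
  Add (0,3) w=6
  Skip (3,5) w=13 (creates cycle)
  Add (1,4) w=15
  Skip (2,4) w=15 (creates cycle)
  Skip (3,4) w=15 (creates cycle)
MST weight = 29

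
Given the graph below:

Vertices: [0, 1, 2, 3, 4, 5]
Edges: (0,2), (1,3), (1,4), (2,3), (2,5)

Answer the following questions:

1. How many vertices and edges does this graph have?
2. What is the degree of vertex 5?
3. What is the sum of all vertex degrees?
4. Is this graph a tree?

Count: 6 vertices, 5 edges.
Vertex 5 has neighbors [2], degree = 1.
Handshaking lemma: 2 * 5 = 10.
A graph is a tree iff it is connected and has exactly n-1 edges. This graph is connected (all 6 vertices in one component) and has 6-1 = 5 edges. It is a tree.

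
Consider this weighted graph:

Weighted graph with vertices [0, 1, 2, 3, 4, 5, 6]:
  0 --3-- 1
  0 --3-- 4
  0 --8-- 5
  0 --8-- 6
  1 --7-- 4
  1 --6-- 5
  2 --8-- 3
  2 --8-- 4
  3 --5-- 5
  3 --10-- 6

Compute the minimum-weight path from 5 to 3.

Using Dijkstra's algorithm from vertex 5:
Shortest path: 5 -> 3
Total weight: 5 = 5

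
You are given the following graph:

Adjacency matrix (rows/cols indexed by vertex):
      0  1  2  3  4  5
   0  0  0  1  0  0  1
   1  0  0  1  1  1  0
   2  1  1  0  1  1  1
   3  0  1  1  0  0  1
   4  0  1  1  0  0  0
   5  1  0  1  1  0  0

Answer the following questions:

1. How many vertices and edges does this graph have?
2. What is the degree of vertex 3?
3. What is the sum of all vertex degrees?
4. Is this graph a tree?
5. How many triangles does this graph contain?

Count: 6 vertices, 9 edges.
Vertex 3 has neighbors [1, 2, 5], degree = 3.
Handshaking lemma: 2 * 9 = 18.
A tree on 6 vertices has 5 edges. This graph has 9 edges (4 extra). Not a tree.
Number of triangles = 4.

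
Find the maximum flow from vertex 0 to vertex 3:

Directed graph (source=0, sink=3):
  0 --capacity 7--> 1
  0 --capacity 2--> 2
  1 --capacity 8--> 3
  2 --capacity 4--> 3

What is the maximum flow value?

Computing max flow:
  Flow on (0->1): 7/7
  Flow on (0->2): 2/2
  Flow on (1->3): 7/8
  Flow on (2->3): 2/4
Maximum flow = 9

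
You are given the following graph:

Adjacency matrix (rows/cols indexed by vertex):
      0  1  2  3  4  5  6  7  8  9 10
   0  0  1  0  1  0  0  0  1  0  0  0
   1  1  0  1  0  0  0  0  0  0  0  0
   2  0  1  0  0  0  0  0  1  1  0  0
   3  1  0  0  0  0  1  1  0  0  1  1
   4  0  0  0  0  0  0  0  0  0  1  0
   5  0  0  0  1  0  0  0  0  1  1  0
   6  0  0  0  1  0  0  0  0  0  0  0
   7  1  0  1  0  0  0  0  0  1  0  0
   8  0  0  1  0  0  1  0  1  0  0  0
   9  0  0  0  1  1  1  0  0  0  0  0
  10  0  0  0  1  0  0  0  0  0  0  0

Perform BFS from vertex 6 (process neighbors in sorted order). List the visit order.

BFS from vertex 6 (neighbors processed in ascending order):
Visit order: 6, 3, 0, 5, 9, 10, 1, 7, 8, 4, 2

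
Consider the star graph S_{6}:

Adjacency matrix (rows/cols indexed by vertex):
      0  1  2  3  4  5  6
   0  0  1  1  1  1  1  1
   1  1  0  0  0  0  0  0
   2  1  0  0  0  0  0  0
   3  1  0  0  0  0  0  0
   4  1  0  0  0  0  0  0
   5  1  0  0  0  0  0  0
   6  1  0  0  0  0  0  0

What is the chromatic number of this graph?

S_{6} has one hub adjacent to 6 leaves; leaves are pairwise non-adjacent.
Color the hub 0 and every leaf 1.
Chromatic number = 2.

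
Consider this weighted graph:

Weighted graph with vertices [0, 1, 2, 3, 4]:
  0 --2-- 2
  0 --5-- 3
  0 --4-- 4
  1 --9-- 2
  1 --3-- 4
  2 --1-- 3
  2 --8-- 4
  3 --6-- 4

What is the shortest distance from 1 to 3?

Using Dijkstra's algorithm from vertex 1:
Shortest path: 1 -> 4 -> 3
Total weight: 3 + 6 = 9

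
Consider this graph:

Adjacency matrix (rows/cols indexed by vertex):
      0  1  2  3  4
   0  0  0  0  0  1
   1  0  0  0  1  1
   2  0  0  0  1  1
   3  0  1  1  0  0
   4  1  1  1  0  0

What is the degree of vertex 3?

Vertex 3 has neighbors [1, 2], so deg(3) = 2.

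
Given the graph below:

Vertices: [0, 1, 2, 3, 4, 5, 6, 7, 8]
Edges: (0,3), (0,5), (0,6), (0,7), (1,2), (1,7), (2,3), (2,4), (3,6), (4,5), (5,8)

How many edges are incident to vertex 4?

Vertex 4 has neighbors [2, 5], so deg(4) = 2.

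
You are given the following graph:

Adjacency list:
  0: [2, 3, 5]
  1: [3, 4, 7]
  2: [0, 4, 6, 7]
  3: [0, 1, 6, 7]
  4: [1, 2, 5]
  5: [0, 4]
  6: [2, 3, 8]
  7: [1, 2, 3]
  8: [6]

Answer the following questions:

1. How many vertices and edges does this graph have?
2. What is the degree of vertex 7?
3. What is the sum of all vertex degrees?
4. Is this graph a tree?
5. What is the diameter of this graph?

Count: 9 vertices, 13 edges.
Vertex 7 has neighbors [1, 2, 3], degree = 3.
Handshaking lemma: 2 * 13 = 26.
A tree on 9 vertices has 8 edges. This graph has 13 edges (5 extra). Not a tree.
Diameter (longest shortest path) = 4.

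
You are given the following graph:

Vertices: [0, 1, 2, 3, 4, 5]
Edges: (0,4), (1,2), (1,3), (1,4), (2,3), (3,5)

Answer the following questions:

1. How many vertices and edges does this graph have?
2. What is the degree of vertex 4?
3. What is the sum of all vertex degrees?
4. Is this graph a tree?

Count: 6 vertices, 6 edges.
Vertex 4 has neighbors [0, 1], degree = 2.
Handshaking lemma: 2 * 6 = 12.
A tree on 6 vertices has 5 edges. This graph has 6 edges (1 extra). Not a tree.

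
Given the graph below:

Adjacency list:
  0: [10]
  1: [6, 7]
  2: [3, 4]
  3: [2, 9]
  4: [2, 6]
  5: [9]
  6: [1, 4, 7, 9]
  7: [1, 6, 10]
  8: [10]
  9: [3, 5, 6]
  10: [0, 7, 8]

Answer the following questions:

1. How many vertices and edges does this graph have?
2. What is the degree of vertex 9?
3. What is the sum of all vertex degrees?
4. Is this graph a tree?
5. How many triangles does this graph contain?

Count: 11 vertices, 12 edges.
Vertex 9 has neighbors [3, 5, 6], degree = 3.
Handshaking lemma: 2 * 12 = 24.
A tree on 11 vertices has 10 edges. This graph has 12 edges (2 extra). Not a tree.
Number of triangles = 1.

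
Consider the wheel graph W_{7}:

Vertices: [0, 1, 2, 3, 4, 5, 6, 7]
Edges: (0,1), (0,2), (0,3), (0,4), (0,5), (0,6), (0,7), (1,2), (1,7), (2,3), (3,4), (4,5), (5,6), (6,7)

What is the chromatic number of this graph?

W_{7} = C_{7} plus a hub adjacent to every cycle vertex.
The outer cycle needs 3 colors (odd cycle); the hub is adjacent to all of them so needs a fresh color.
Chromatic number = 3 + 1 = 4.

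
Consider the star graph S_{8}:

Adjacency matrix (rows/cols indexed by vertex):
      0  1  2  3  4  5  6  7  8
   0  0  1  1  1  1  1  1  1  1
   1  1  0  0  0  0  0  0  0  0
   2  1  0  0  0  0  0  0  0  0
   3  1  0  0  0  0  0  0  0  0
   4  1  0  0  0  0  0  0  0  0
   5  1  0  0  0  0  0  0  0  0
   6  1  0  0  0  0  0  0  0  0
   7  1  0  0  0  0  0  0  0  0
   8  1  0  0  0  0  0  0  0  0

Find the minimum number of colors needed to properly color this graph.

S_{8} has one hub adjacent to 8 leaves; leaves are pairwise non-adjacent.
Color the hub 0 and every leaf 1.
Chromatic number = 2.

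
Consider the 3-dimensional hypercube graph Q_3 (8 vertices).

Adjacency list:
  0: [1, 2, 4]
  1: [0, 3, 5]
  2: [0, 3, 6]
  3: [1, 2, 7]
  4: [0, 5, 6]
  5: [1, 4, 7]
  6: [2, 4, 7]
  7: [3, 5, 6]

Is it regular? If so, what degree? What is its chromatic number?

In Q_3, every vertex has exactly 3 neighbors (flip one of 3 bits), so it is 3-regular.
Q_3 is bipartite (partition by bit-parity), so chromatic number = 2.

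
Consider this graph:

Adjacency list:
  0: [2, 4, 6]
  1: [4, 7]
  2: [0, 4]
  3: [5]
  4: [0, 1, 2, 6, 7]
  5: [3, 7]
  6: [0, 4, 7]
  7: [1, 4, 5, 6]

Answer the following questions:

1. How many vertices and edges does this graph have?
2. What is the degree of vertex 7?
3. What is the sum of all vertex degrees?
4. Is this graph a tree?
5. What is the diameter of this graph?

Count: 8 vertices, 11 edges.
Vertex 7 has neighbors [1, 4, 5, 6], degree = 4.
Handshaking lemma: 2 * 11 = 22.
A tree on 8 vertices has 7 edges. This graph has 11 edges (4 extra). Not a tree.
Diameter (longest shortest path) = 4.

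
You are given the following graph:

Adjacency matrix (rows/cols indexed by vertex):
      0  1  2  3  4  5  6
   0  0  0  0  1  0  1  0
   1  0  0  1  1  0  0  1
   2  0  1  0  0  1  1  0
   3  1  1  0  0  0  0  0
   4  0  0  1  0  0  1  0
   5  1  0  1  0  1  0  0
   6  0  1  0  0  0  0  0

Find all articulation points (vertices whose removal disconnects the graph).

An articulation point is a vertex whose removal disconnects the graph.
Articulation points: [1]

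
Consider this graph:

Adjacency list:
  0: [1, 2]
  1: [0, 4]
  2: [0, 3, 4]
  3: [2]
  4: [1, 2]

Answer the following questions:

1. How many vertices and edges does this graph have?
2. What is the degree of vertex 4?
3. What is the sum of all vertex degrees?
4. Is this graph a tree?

Count: 5 vertices, 5 edges.
Vertex 4 has neighbors [1, 2], degree = 2.
Handshaking lemma: 2 * 5 = 10.
A tree on 5 vertices has 4 edges. This graph has 5 edges (1 extra). Not a tree.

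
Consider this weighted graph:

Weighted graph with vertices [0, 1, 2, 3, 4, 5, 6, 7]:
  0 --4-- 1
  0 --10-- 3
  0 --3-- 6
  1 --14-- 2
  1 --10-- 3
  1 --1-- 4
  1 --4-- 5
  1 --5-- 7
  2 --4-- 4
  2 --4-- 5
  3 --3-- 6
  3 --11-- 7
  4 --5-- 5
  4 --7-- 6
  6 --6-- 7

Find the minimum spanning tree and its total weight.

Applying Kruskal's algorithm (sort edges by weight, add if no cycle):
  Add (1,4) w=1
  Add (0,6) w=3
  Add (3,6) w=3
  Add (0,1) w=4
  Add (1,5) w=4
  Add (2,4) w=4
  Skip (2,5) w=4 (creates cycle)
  Add (1,7) w=5
  Skip (4,5) w=5 (creates cycle)
  Skip (6,7) w=6 (creates cycle)
  Skip (4,6) w=7 (creates cycle)
  Skip (0,3) w=10 (creates cycle)
  Skip (1,3) w=10 (creates cycle)
  Skip (3,7) w=11 (creates cycle)
  Skip (1,2) w=14 (creates cycle)
MST weight = 24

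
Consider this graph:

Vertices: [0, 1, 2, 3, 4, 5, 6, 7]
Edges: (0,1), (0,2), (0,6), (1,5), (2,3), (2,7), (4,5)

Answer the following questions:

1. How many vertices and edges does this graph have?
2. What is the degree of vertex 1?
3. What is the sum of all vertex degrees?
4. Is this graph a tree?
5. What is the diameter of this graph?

Count: 8 vertices, 7 edges.
Vertex 1 has neighbors [0, 5], degree = 2.
Handshaking lemma: 2 * 7 = 14.
A graph is a tree iff it is connected and has exactly n-1 edges. This graph is connected (all 8 vertices in one component) and has 8-1 = 7 edges. It is a tree.
Diameter (longest shortest path) = 5.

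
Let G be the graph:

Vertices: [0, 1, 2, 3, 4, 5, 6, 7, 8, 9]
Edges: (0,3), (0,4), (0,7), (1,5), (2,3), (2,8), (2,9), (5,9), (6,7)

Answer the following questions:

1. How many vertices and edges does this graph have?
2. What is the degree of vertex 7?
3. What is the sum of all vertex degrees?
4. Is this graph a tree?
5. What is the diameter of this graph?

Count: 10 vertices, 9 edges.
Vertex 7 has neighbors [0, 6], degree = 2.
Handshaking lemma: 2 * 9 = 18.
A graph is a tree iff it is connected and has exactly n-1 edges. This graph is connected (all 10 vertices in one component) and has 10-1 = 9 edges. It is a tree.
Diameter (longest shortest path) = 7.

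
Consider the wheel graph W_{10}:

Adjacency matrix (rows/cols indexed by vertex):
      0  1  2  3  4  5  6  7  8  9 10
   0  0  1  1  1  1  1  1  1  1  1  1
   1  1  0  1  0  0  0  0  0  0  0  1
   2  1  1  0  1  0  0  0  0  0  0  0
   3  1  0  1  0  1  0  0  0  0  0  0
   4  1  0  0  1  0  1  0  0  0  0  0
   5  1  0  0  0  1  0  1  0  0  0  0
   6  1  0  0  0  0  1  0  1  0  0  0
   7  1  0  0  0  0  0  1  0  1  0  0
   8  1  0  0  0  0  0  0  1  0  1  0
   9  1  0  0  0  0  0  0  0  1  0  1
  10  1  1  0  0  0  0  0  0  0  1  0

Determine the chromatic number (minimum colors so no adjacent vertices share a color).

W_{10} = C_{10} plus a hub adjacent to every cycle vertex.
The outer cycle needs 2 colors (even cycle); the hub is adjacent to all of them so needs a fresh color.
Chromatic number = 2 + 1 = 3.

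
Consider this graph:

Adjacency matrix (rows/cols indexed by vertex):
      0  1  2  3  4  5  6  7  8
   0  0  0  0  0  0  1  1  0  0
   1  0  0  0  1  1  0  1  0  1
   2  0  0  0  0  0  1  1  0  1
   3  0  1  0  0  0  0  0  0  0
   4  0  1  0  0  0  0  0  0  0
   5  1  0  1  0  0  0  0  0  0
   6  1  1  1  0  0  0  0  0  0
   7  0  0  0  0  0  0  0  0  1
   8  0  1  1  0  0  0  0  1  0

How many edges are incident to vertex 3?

Vertex 3 has neighbors [1], so deg(3) = 1.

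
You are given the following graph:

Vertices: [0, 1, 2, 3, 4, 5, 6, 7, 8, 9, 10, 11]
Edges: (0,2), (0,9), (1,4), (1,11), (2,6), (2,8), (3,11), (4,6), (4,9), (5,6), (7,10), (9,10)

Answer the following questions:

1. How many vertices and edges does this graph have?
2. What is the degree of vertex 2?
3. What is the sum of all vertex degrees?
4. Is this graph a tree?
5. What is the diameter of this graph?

Count: 12 vertices, 12 edges.
Vertex 2 has neighbors [0, 6, 8], degree = 3.
Handshaking lemma: 2 * 12 = 24.
A tree on 12 vertices has 11 edges. This graph has 12 edges (1 extra). Not a tree.
Diameter (longest shortest path) = 6.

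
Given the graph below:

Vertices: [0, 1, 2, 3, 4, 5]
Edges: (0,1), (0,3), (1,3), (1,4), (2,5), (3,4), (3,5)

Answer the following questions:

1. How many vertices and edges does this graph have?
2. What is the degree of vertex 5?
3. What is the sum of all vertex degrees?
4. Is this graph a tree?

Count: 6 vertices, 7 edges.
Vertex 5 has neighbors [2, 3], degree = 2.
Handshaking lemma: 2 * 7 = 14.
A tree on 6 vertices has 5 edges. This graph has 7 edges (2 extra). Not a tree.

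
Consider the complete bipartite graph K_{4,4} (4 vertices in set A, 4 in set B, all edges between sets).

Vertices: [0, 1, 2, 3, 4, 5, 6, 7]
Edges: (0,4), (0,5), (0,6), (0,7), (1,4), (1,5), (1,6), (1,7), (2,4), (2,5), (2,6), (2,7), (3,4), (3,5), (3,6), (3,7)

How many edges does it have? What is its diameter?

K_{4,4} has 4 * 4 = 16 edges.
Any vertex reaches any opposite-side vertex in 1 step; same-side vertices reach in 2 steps via any opposite-side vertex.
Diameter = 2.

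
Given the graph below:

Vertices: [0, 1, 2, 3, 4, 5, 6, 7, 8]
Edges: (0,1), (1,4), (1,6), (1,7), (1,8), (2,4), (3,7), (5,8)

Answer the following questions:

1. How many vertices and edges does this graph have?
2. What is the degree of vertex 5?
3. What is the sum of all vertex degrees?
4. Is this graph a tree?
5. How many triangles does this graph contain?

Count: 9 vertices, 8 edges.
Vertex 5 has neighbors [8], degree = 1.
Handshaking lemma: 2 * 8 = 16.
A graph is a tree iff it is connected and has exactly n-1 edges. This graph is connected (all 9 vertices in one component) and has 9-1 = 8 edges. It is a tree.
Number of triangles = 0.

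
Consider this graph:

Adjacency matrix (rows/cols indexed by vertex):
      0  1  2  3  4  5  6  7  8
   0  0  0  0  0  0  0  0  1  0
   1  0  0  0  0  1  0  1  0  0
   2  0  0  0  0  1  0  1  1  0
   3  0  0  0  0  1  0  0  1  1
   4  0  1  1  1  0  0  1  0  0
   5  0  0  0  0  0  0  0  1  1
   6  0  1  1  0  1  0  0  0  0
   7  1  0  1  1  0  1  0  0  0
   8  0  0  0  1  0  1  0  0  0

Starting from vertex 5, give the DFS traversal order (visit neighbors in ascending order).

DFS from vertex 5 (neighbors processed in ascending order):
Visit order: 5, 7, 0, 2, 4, 1, 6, 3, 8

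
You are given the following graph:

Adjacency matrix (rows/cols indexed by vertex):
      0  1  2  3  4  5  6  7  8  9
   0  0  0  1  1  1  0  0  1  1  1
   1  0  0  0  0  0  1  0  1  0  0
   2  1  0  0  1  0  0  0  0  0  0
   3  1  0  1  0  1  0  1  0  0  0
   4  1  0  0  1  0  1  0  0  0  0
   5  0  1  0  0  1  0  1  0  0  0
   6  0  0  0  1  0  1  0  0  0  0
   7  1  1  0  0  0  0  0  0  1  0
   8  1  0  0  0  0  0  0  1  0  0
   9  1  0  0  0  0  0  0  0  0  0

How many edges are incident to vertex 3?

Vertex 3 has neighbors [0, 2, 4, 6], so deg(3) = 4.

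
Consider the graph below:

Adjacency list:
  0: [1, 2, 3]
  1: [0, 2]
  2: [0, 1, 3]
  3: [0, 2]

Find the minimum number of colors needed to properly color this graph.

The graph has a maximum clique of size 3 (lower bound on chromatic number).
A valid 3-coloring: {0: 0, 1: 2, 2: 1, 3: 2}.
Chromatic number = 3.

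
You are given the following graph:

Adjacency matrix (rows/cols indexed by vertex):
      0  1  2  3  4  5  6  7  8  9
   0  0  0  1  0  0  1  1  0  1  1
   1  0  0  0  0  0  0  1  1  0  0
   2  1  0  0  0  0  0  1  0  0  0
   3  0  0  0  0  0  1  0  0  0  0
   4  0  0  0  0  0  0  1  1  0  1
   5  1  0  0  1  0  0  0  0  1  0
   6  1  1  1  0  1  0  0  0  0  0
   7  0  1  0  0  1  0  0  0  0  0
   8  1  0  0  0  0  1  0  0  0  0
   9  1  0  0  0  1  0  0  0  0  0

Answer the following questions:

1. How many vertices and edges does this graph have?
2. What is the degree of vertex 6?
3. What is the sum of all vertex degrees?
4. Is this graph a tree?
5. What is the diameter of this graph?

Count: 10 vertices, 13 edges.
Vertex 6 has neighbors [0, 1, 2, 4], degree = 4.
Handshaking lemma: 2 * 13 = 26.
A tree on 10 vertices has 9 edges. This graph has 13 edges (4 extra). Not a tree.
Diameter (longest shortest path) = 5.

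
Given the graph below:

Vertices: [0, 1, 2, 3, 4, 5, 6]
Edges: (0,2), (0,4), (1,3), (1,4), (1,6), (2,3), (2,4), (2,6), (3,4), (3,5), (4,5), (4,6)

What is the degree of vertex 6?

Vertex 6 has neighbors [1, 2, 4], so deg(6) = 3.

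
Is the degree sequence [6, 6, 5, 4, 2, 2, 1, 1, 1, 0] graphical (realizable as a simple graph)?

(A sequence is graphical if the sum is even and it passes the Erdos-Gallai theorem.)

Sum of degrees = 28. Sum is even but fails Erdos-Gallai. The sequence is NOT graphical.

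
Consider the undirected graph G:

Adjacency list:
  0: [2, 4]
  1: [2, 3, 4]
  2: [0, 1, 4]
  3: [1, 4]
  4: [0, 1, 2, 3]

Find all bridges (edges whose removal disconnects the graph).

No bridges found. The graph is 2-edge-connected (no single edge removal disconnects it).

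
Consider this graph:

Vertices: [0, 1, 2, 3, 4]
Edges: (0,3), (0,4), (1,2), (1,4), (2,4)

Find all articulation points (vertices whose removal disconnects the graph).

An articulation point is a vertex whose removal disconnects the graph.
Articulation points: [0, 4]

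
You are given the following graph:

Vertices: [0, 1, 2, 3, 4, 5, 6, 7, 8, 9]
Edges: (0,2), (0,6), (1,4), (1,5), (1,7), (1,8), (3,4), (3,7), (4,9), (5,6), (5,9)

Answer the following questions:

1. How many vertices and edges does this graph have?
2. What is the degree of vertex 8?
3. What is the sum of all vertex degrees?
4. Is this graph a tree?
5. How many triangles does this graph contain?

Count: 10 vertices, 11 edges.
Vertex 8 has neighbors [1], degree = 1.
Handshaking lemma: 2 * 11 = 22.
A tree on 10 vertices has 9 edges. This graph has 11 edges (2 extra). Not a tree.
Number of triangles = 0.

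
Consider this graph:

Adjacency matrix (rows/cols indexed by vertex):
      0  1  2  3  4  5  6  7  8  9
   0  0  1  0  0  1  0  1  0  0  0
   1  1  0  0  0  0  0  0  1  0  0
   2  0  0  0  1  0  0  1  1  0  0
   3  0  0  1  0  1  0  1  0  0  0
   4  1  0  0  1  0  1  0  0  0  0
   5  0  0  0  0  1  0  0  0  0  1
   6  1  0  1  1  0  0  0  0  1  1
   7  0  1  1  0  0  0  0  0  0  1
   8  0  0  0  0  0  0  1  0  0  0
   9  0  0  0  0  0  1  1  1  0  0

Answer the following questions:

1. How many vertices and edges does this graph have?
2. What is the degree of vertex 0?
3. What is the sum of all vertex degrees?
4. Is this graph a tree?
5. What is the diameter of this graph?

Count: 10 vertices, 14 edges.
Vertex 0 has neighbors [1, 4, 6], degree = 3.
Handshaking lemma: 2 * 14 = 28.
A tree on 10 vertices has 9 edges. This graph has 14 edges (5 extra). Not a tree.
Diameter (longest shortest path) = 3.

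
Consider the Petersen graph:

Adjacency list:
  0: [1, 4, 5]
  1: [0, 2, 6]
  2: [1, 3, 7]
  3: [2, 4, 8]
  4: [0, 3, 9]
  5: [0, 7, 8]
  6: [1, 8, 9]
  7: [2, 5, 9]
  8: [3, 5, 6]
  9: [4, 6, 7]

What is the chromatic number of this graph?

The Petersen graph contains odd cycles (e.g. the outer 5-cycle), so chi >= 3.
A proper 3-coloring exists (it is a well-known 3-chromatic graph).
Chromatic number = 3.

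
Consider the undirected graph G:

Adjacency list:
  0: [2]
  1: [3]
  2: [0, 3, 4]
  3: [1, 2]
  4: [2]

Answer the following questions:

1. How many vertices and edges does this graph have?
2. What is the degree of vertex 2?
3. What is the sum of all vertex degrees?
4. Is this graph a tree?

Count: 5 vertices, 4 edges.
Vertex 2 has neighbors [0, 3, 4], degree = 3.
Handshaking lemma: 2 * 4 = 8.
A graph is a tree iff it is connected and has exactly n-1 edges. This graph is connected (all 5 vertices in one component) and has 5-1 = 4 edges. It is a tree.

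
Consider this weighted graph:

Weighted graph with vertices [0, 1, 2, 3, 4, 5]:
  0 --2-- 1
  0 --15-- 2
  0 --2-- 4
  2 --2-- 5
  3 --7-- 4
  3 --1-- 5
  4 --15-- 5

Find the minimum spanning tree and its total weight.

Applying Kruskal's algorithm (sort edges by weight, add if no cycle):
  Add (3,5) w=1
  Add (0,1) w=2
  Add (0,4) w=2
  Add (2,5) w=2
  Add (3,4) w=7
  Skip (0,2) w=15 (creates cycle)
  Skip (4,5) w=15 (creates cycle)
MST weight = 14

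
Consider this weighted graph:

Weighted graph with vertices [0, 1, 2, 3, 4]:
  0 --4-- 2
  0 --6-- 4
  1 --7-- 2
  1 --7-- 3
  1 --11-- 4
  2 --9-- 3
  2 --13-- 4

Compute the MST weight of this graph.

Applying Kruskal's algorithm (sort edges by weight, add if no cycle):
  Add (0,2) w=4
  Add (0,4) w=6
  Add (1,3) w=7
  Add (1,2) w=7
  Skip (2,3) w=9 (creates cycle)
  Skip (1,4) w=11 (creates cycle)
  Skip (2,4) w=13 (creates cycle)
MST weight = 24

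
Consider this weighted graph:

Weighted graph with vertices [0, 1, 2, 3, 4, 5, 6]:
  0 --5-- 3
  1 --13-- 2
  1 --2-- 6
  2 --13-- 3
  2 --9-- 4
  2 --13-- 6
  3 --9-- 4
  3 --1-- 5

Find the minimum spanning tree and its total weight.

Applying Kruskal's algorithm (sort edges by weight, add if no cycle):
  Add (3,5) w=1
  Add (1,6) w=2
  Add (0,3) w=5
  Add (2,4) w=9
  Add (3,4) w=9
  Add (1,2) w=13
  Skip (2,6) w=13 (creates cycle)
  Skip (2,3) w=13 (creates cycle)
MST weight = 39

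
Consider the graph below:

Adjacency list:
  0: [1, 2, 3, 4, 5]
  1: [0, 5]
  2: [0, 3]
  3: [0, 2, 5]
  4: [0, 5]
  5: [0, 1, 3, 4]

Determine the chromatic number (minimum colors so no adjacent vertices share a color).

The graph has a maximum clique of size 3 (lower bound on chromatic number).
A valid 3-coloring: {0: 0, 1: 2, 2: 1, 3: 2, 4: 2, 5: 1}.
Chromatic number = 3.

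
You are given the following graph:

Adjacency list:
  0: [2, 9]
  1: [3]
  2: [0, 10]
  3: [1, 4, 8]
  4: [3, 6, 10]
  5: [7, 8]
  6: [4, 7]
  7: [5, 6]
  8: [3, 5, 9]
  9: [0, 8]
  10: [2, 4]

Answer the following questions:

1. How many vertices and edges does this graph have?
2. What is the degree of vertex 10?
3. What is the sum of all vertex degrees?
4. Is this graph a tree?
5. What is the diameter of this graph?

Count: 11 vertices, 12 edges.
Vertex 10 has neighbors [2, 4], degree = 2.
Handshaking lemma: 2 * 12 = 24.
A tree on 11 vertices has 10 edges. This graph has 12 edges (2 extra). Not a tree.
Diameter (longest shortest path) = 4.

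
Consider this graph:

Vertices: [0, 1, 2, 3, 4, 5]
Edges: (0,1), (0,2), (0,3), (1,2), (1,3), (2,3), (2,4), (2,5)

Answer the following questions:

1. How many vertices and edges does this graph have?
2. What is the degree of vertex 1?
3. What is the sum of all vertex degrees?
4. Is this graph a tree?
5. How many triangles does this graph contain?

Count: 6 vertices, 8 edges.
Vertex 1 has neighbors [0, 2, 3], degree = 3.
Handshaking lemma: 2 * 8 = 16.
A tree on 6 vertices has 5 edges. This graph has 8 edges (3 extra). Not a tree.
Number of triangles = 4.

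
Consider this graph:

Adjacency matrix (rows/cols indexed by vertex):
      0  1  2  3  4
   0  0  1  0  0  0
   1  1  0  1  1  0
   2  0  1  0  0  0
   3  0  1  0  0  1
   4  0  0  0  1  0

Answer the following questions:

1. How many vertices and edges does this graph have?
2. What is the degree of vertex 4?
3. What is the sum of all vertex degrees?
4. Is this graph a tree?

Count: 5 vertices, 4 edges.
Vertex 4 has neighbors [3], degree = 1.
Handshaking lemma: 2 * 4 = 8.
A graph is a tree iff it is connected and has exactly n-1 edges. This graph is connected (all 5 vertices in one component) and has 5-1 = 4 edges. It is a tree.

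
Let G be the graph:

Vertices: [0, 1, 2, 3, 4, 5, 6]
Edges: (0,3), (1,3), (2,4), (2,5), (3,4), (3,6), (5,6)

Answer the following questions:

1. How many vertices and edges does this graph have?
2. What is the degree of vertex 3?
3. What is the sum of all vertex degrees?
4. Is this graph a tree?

Count: 7 vertices, 7 edges.
Vertex 3 has neighbors [0, 1, 4, 6], degree = 4.
Handshaking lemma: 2 * 7 = 14.
A tree on 7 vertices has 6 edges. This graph has 7 edges (1 extra). Not a tree.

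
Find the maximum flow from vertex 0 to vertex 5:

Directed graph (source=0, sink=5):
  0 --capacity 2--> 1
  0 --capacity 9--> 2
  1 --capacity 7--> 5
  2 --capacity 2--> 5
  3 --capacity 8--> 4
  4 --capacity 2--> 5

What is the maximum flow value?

Computing max flow:
  Flow on (0->1): 2/2
  Flow on (0->2): 2/9
  Flow on (1->5): 2/7
  Flow on (2->5): 2/2
Maximum flow = 4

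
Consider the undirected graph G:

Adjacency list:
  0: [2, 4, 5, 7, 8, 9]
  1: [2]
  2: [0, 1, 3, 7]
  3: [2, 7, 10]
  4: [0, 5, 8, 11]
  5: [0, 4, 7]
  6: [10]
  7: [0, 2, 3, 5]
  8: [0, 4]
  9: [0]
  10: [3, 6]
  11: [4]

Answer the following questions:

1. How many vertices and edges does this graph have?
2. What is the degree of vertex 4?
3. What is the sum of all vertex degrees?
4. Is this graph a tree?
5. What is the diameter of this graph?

Count: 12 vertices, 16 edges.
Vertex 4 has neighbors [0, 5, 8, 11], degree = 4.
Handshaking lemma: 2 * 16 = 32.
A tree on 12 vertices has 11 edges. This graph has 16 edges (5 extra). Not a tree.
Diameter (longest shortest path) = 6.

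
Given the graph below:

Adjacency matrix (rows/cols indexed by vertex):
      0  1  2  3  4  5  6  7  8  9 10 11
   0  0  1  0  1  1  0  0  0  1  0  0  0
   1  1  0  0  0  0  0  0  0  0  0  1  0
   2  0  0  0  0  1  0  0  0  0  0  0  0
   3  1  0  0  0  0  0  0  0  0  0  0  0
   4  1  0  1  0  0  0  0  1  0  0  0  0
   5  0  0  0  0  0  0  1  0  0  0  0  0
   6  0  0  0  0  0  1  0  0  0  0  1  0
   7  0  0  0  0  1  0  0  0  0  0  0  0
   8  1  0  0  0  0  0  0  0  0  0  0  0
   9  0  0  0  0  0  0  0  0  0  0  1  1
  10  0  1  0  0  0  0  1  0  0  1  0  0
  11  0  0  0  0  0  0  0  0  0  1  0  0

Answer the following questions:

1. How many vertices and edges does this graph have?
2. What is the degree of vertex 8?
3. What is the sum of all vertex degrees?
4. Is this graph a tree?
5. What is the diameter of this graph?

Count: 12 vertices, 11 edges.
Vertex 8 has neighbors [0], degree = 1.
Handshaking lemma: 2 * 11 = 22.
A graph is a tree iff it is connected and has exactly n-1 edges. This graph is connected (all 12 vertices in one component) and has 12-1 = 11 edges. It is a tree.
Diameter (longest shortest path) = 6.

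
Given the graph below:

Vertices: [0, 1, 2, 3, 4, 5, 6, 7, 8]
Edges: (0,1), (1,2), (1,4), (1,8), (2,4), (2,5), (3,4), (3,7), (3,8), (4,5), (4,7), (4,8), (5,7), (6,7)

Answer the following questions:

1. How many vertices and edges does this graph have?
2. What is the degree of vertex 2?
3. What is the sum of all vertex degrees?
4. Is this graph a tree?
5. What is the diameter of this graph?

Count: 9 vertices, 14 edges.
Vertex 2 has neighbors [1, 4, 5], degree = 3.
Handshaking lemma: 2 * 14 = 28.
A tree on 9 vertices has 8 edges. This graph has 14 edges (6 extra). Not a tree.
Diameter (longest shortest path) = 4.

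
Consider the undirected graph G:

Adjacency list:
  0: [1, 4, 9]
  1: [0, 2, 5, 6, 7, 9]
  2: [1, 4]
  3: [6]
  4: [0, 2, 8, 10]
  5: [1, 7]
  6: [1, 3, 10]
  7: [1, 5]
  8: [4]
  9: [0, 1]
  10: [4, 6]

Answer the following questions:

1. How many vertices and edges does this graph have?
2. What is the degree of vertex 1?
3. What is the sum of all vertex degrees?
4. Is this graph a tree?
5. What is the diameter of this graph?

Count: 11 vertices, 14 edges.
Vertex 1 has neighbors [0, 2, 5, 6, 7, 9], degree = 6.
Handshaking lemma: 2 * 14 = 28.
A tree on 11 vertices has 10 edges. This graph has 14 edges (4 extra). Not a tree.
Diameter (longest shortest path) = 4.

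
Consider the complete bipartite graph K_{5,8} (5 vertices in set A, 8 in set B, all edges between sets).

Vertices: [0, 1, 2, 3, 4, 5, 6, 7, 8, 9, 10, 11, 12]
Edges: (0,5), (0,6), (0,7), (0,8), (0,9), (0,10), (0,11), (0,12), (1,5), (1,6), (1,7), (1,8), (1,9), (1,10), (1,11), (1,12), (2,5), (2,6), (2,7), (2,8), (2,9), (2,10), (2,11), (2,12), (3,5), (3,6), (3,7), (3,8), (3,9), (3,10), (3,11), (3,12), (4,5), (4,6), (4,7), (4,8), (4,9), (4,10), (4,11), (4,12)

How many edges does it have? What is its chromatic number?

K_{5,8} has 5 * 8 = 40 edges.
Bipartite graphs have chromatic number 2 (color each partition differently).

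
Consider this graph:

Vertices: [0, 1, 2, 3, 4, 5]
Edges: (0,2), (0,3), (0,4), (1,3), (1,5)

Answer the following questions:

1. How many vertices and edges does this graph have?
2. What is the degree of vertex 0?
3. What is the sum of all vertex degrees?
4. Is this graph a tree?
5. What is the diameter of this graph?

Count: 6 vertices, 5 edges.
Vertex 0 has neighbors [2, 3, 4], degree = 3.
Handshaking lemma: 2 * 5 = 10.
A graph is a tree iff it is connected and has exactly n-1 edges. This graph is connected (all 6 vertices in one component) and has 6-1 = 5 edges. It is a tree.
Diameter (longest shortest path) = 4.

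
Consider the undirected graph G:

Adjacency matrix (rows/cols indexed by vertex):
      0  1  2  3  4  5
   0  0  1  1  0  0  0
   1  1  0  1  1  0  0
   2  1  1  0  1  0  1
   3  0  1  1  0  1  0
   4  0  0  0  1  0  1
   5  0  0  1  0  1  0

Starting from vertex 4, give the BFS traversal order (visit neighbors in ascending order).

BFS from vertex 4 (neighbors processed in ascending order):
Visit order: 4, 3, 5, 1, 2, 0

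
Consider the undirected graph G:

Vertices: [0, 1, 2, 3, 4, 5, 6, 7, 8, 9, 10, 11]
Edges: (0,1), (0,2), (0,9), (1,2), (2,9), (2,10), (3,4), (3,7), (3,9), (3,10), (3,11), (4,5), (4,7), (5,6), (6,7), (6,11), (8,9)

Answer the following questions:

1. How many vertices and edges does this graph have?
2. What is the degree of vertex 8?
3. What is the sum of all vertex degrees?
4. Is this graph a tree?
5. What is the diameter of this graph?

Count: 12 vertices, 17 edges.
Vertex 8 has neighbors [9], degree = 1.
Handshaking lemma: 2 * 17 = 34.
A tree on 12 vertices has 11 edges. This graph has 17 edges (6 extra). Not a tree.
Diameter (longest shortest path) = 5.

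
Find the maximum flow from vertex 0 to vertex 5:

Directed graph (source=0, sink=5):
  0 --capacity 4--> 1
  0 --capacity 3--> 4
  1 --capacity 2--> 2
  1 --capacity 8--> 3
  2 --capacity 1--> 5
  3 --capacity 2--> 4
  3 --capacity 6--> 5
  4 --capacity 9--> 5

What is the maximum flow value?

Computing max flow:
  Flow on (0->1): 4/4
  Flow on (0->4): 3/3
  Flow on (1->2): 1/2
  Flow on (1->3): 3/8
  Flow on (2->5): 1/1
  Flow on (3->5): 3/6
  Flow on (4->5): 3/9
Maximum flow = 7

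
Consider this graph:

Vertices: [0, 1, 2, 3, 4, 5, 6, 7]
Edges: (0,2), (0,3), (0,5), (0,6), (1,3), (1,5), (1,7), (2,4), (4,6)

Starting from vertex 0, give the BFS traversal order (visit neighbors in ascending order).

BFS from vertex 0 (neighbors processed in ascending order):
Visit order: 0, 2, 3, 5, 6, 4, 1, 7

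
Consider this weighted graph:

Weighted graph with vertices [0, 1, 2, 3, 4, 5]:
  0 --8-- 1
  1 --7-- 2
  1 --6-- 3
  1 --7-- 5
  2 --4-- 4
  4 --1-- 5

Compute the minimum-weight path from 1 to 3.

Using Dijkstra's algorithm from vertex 1:
Shortest path: 1 -> 3
Total weight: 6 = 6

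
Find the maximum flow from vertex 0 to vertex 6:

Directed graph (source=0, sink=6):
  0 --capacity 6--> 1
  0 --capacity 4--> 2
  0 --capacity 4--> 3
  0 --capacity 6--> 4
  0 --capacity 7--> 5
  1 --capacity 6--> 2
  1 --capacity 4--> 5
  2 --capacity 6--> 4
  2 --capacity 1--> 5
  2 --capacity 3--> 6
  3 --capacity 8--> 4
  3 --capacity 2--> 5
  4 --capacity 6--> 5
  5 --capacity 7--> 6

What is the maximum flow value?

Computing max flow:
  Flow on (0->1): 2/6
  Flow on (0->2): 1/4
  Flow on (0->3): 3/4
  Flow on (0->4): 4/6
  Flow on (1->2): 2/6
  Flow on (2->6): 3/3
  Flow on (3->4): 2/8
  Flow on (3->5): 1/2
  Flow on (4->5): 6/6
  Flow on (5->6): 7/7
Maximum flow = 10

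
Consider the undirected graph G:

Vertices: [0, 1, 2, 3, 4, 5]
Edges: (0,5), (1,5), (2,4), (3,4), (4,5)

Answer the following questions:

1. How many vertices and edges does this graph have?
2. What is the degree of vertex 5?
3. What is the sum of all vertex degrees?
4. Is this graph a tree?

Count: 6 vertices, 5 edges.
Vertex 5 has neighbors [0, 1, 4], degree = 3.
Handshaking lemma: 2 * 5 = 10.
A graph is a tree iff it is connected and has exactly n-1 edges. This graph is connected (all 6 vertices in one component) and has 6-1 = 5 edges. It is a tree.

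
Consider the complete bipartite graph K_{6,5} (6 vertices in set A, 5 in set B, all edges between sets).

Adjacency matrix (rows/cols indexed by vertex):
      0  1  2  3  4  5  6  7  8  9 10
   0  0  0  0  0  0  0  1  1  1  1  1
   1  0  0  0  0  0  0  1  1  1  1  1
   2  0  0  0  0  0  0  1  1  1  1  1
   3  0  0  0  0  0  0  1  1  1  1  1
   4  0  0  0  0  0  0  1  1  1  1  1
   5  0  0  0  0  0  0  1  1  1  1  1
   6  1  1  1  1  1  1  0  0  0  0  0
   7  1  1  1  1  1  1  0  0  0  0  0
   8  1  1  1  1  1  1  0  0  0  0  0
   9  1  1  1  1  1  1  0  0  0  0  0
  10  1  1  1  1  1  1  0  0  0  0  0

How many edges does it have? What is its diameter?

K_{6,5} has 6 * 5 = 30 edges.
Any vertex reaches any opposite-side vertex in 1 step; same-side vertices reach in 2 steps via any opposite-side vertex.
Diameter = 2.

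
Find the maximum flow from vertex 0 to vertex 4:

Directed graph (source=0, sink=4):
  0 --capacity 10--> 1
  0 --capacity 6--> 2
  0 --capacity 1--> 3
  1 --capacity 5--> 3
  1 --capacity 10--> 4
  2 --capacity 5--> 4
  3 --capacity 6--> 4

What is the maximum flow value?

Computing max flow:
  Flow on (0->1): 10/10
  Flow on (0->2): 5/6
  Flow on (0->3): 1/1
  Flow on (1->4): 10/10
  Flow on (2->4): 5/5
  Flow on (3->4): 1/6
Maximum flow = 16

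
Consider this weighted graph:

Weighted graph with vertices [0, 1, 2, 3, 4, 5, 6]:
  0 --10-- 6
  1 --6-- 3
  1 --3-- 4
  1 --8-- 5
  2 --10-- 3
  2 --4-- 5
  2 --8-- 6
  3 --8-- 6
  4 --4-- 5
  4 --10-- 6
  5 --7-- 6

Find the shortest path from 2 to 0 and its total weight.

Using Dijkstra's algorithm from vertex 2:
Shortest path: 2 -> 6 -> 0
Total weight: 8 + 10 = 18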